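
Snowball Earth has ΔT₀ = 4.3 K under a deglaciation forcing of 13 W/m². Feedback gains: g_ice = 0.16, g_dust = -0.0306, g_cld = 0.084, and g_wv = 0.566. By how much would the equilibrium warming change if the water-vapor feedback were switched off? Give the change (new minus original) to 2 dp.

Original: g = 0.7794, ΔT = 4.3/(1−0.7794) = 19.4923 K.
Without water-vapor: g' = 0.2134, ΔT' = 4.3/(1−0.2134) = 5.4666 K.
Change = 5.4666 − 19.4923 = -14.03 K.

-14.03 K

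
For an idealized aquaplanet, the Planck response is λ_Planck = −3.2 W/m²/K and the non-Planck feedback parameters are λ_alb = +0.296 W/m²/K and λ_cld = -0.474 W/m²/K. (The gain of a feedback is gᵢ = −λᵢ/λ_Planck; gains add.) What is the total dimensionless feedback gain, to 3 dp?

-0.056

Convert to gains: g_alb = 0.296/3.2 = 0.0925; g_cld = -0.474/3.2 = -0.1481.
Total gain g = -0.0556.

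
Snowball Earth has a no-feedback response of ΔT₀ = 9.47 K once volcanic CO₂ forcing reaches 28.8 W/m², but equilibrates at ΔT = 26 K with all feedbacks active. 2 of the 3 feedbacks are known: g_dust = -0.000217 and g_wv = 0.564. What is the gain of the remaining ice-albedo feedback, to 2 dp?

0.07

Amplification A = ΔT/ΔT₀ = 26/9.47 = 2.746.
Total gain g = 1 − 1/A = 1 − 1/2.746 = 0.6358.
Known gains sum to -0.000217 + 0.564 = 0.563783.
g_ice = 0.6358 − 0.563783 = 0.07.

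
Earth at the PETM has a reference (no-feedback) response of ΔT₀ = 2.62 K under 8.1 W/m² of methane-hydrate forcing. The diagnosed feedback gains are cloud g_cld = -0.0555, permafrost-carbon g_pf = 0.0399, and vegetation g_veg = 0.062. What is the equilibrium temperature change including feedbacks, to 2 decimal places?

2.75 K

Total gain g = -0.0555 + 0.0399 + 0.062 = 0.0464.
Amplification A = 1/(1 − 0.0464) = 1.049.
ΔT = 2.62 × 1.049 = 2.75 K.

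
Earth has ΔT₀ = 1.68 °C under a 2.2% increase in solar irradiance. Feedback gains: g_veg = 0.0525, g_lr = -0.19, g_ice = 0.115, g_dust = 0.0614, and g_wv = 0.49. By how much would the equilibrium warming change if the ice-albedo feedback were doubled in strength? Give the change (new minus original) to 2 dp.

1.15 °C

Original: g = 0.5289, ΔT = 1.68/(1−0.5289) = 3.5661 °C.
With doubled ice-albedo: g' = 0.6439, ΔT' = 1.68/(1−0.6439) = 4.7178 °C.
Change = 4.7178 − 3.5661 = 1.15 °C.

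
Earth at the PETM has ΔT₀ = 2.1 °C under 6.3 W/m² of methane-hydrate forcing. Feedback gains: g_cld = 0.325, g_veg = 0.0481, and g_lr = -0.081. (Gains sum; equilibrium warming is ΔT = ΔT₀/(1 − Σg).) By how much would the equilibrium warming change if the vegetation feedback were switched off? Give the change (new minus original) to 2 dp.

Original: g = 0.2921, ΔT = 2.1/(1−0.2921) = 2.9665 °C.
Without vegetation: g' = 0.244, ΔT' = 2.1/(1−0.244) = 2.7778 °C.
Change = 2.7778 − 2.9665 = -0.19 °C.

-0.19 °C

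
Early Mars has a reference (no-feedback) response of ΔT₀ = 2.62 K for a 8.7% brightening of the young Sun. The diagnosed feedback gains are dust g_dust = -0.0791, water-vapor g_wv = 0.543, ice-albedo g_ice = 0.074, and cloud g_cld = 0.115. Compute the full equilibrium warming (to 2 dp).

7.55 K

Total gain g = -0.0791 + 0.543 + 0.074 + 0.115 = 0.6529.
Amplification A = 1/(1 − 0.6529) = 2.881.
ΔT = 2.62 × 2.881 = 7.55 K.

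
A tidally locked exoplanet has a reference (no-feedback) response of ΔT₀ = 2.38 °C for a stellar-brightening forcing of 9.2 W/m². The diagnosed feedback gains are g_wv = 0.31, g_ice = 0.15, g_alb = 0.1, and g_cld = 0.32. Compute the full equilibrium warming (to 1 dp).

Total gain g = 0.31 + 0.15 + 0.1 + 0.32 = 0.88.
Amplification A = 1/(1 − 0.88) = 8.333.
ΔT = 2.38 × 8.333 = 19.8 °C.

19.8 °C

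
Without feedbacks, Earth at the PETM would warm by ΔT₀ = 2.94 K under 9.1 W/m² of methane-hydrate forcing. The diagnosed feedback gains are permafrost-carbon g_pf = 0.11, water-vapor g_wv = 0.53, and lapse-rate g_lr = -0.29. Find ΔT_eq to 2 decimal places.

4.52 K

Total gain g = 0.11 + 0.53 − 0.29 = 0.35.
Amplification A = 1/(1 − 0.35) = 1.538.
ΔT = 2.94 × 1.538 = 4.52 K.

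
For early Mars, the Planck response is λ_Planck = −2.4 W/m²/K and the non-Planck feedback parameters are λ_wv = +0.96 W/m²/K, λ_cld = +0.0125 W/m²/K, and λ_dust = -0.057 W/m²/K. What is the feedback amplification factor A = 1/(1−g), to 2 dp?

Convert to gains: g_wv = 0.96/2.4 = 0.4; g_cld = 0.0125/2.4 = 0.005208; g_dust = -0.057/2.4 = -0.02375.
Total gain g = 0.381458.
A = 1/(1 − 0.381458) = 1.62.

1.62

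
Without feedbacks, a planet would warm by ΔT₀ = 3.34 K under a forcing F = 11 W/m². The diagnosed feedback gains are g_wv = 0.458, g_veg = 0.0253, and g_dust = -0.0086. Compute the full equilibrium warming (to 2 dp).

Total gain g = 0.458 + 0.0253 − 0.0086 = 0.4747.
Amplification A = 1/(1 − 0.4747) = 1.904.
ΔT = 3.34 × 1.904 = 6.36 K.

6.36 K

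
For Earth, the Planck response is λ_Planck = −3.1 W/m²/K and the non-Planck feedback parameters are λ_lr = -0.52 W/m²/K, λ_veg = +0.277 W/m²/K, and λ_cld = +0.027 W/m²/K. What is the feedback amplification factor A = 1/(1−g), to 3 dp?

Convert to gains: g_lr = -0.52/3.1 = -0.1677; g_veg = 0.277/3.1 = 0.08935; g_cld = 0.027/3.1 = 0.00871.
Total gain g = -0.06964.
A = 1/(1 + 0.06964) = 0.935.

0.935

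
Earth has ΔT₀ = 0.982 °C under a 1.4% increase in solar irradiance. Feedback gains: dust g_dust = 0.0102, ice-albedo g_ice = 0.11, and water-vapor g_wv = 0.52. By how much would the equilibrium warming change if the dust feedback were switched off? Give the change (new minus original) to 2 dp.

Original: g = 0.6402, ΔT = 0.982/(1−0.6402) = 2.7293 °C.
Without dust: g' = 0.63, ΔT' = 0.982/(1−0.63) = 2.6541 °C.
Change = 2.6541 − 2.7293 = -0.08 °C.

-0.08 °C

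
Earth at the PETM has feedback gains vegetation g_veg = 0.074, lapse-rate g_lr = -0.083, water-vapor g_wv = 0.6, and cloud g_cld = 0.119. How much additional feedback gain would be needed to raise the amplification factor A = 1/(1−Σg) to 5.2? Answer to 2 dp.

0.10

Current total gain = 0.71.
Target gain for A = 5.2: g* = 1 − 1/5.2 = 0.8077.
Additional gain needed = 0.8077 − 0.71 = 0.10.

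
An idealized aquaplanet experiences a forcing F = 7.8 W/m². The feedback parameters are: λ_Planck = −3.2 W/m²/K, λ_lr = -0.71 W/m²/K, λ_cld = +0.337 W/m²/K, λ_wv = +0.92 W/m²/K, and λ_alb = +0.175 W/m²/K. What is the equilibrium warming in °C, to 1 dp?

Net feedback parameter λ = (−3.2) + (-0.71) + (+0.337) + (+0.92) + (+0.175) = -2.478 W/m²/K.
ΔT = −F/λ = −7.8/(-2.478) = 3.1 °C.

3.1 °C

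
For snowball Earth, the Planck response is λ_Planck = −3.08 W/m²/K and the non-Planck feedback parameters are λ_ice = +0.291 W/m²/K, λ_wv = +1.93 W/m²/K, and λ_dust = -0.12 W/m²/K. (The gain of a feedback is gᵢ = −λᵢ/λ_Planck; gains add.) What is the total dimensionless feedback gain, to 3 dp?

Convert to gains: g_ice = 0.291/3.08 = 0.09448; g_wv = 1.93/3.08 = 0.6266; g_dust = -0.12/3.08 = -0.03896.
Total gain g = 0.68212.

0.682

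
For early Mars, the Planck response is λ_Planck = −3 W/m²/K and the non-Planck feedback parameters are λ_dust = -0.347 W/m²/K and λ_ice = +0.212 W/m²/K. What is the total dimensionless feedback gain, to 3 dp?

-0.045

Convert to gains: g_dust = -0.347/3 = -0.1157; g_ice = 0.212/3 = 0.07067.
Total gain g = -0.04503.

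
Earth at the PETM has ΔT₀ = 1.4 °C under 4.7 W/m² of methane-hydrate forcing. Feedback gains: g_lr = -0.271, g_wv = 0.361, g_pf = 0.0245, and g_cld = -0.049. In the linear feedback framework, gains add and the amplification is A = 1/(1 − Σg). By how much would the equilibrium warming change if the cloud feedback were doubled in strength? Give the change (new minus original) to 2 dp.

Original: g = 0.0655, ΔT = 1.4/(1−0.0655) = 1.4981 °C.
With doubled cloud: g' = 0.0165, ΔT' = 1.4/(1−0.0165) = 1.4235 °C.
Change = 1.4235 − 1.4981 = -0.07 °C.

-0.07 °C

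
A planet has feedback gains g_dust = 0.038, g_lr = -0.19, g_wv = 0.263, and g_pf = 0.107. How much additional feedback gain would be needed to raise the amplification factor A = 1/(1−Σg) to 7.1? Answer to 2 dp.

0.64

Current total gain = 0.218.
Target gain for A = 7.1: g* = 1 − 1/7.1 = 0.8592.
Additional gain needed = 0.8592 − 0.218 = 0.64.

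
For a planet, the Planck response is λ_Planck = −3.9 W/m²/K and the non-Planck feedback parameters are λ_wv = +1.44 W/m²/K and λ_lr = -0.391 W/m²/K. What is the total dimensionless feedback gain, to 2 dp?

0.27

Convert to gains: g_wv = 1.44/3.9 = 0.3692; g_lr = -0.391/3.9 = -0.1003.
Total gain g = 0.2689.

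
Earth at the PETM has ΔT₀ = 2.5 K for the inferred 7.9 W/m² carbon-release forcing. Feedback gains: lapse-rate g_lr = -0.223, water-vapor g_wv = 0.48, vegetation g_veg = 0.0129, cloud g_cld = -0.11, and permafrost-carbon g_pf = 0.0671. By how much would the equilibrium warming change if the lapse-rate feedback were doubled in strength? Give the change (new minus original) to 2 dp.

-0.72 K

Original: g = 0.227, ΔT = 2.5/(1−0.227) = 3.2342 K.
With doubled lapse-rate: g' = 0.004, ΔT' = 2.5/(1−0.004) = 2.5100 K.
Change = 2.5100 − 3.2342 = -0.72 K.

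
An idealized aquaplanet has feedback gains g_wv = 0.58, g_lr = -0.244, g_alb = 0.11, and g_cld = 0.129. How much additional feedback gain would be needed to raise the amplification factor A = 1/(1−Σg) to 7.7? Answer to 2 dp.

Current total gain = 0.575.
Target gain for A = 7.7: g* = 1 − 1/7.7 = 0.8701.
Additional gain needed = 0.8701 − 0.575 = 0.30.

0.30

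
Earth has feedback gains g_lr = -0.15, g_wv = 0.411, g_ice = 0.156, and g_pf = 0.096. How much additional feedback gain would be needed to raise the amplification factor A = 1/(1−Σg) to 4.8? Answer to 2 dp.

0.28

Current total gain = 0.513.
Target gain for A = 4.8: g* = 1 − 1/4.8 = 0.7917.
Additional gain needed = 0.7917 − 0.513 = 0.28.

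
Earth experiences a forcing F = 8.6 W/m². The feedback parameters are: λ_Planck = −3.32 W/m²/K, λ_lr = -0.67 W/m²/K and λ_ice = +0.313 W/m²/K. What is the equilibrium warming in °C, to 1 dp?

2.3 °C

Net feedback parameter λ = (−3.32) + (-0.67) + (+0.313) = -3.677 W/m²/K.
ΔT = −F/λ = −8.6/(-3.677) = 2.3 °C.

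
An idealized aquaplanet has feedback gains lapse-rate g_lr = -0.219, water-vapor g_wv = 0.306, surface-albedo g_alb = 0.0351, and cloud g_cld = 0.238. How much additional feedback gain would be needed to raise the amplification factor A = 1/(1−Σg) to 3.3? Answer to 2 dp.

Current total gain = 0.3601.
Target gain for A = 3.3: g* = 1 − 1/3.3 = 0.697.
Additional gain needed = 0.697 − 0.3601 = 0.34.

0.34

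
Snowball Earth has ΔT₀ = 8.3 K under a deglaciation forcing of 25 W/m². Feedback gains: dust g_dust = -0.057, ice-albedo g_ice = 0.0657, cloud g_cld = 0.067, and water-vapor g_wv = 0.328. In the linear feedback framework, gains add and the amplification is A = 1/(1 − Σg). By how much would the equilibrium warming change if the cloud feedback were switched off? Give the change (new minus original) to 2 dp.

Original: g = 0.4037, ΔT = 8.3/(1−0.4037) = 13.9192 K.
Without cloud: g' = 0.3367, ΔT' = 8.3/(1−0.3367) = 12.5132 K.
Change = 12.5132 − 13.9192 = -1.41 K.

-1.41 K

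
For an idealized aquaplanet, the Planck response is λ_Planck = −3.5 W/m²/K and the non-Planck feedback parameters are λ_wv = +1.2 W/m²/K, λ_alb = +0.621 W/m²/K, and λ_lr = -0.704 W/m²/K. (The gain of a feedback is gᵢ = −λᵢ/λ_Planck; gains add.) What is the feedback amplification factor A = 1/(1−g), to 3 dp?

1.469

Convert to gains: g_wv = 1.2/3.5 = 0.3429; g_alb = 0.621/3.5 = 0.1774; g_lr = -0.704/3.5 = -0.2011.
Total gain g = 0.3192.
A = 1/(1 − 0.3192) = 1.469.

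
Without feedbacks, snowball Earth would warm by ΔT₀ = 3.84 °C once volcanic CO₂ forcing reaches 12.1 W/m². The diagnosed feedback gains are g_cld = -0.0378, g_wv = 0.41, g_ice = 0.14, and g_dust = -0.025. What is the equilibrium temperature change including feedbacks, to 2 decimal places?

Total gain g = -0.0378 + 0.41 + 0.14 − 0.025 = 0.4872.
Amplification A = 1/(1 − 0.4872) = 1.95.
ΔT = 3.84 × 1.95 = 7.49 °C.

7.49 °C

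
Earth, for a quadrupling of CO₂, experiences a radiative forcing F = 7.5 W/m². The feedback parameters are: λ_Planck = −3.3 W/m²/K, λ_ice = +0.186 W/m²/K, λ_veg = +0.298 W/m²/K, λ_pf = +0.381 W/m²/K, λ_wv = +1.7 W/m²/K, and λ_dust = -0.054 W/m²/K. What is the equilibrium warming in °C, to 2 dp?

Net feedback parameter λ = (−3.3) + (+0.186) + (+0.298) + (+0.381) + (+1.7) + (-0.054) = -0.789 W/m²/K.
ΔT = −F/λ = −7.5/(-0.789) = 9.51 °C.

9.51 °C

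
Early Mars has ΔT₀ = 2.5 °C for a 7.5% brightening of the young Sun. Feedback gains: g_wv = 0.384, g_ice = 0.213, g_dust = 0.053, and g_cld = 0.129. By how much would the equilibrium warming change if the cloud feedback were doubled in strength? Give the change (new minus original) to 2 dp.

15.86 °C

Original: g = 0.779, ΔT = 2.5/(1−0.779) = 11.3122 °C.
With doubled cloud: g' = 0.908, ΔT' = 2.5/(1−0.908) = 27.1739 °C.
Change = 27.1739 − 11.3122 = 15.86 °C.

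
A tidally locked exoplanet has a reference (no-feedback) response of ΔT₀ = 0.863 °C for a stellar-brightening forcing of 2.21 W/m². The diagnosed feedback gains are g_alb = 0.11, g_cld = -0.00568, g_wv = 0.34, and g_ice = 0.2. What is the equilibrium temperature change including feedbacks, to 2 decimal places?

2.43 °C

Total gain g = 0.11 − 0.00568 + 0.34 + 0.2 = 0.64432.
Amplification A = 1/(1 − 0.64432) = 2.812.
ΔT = 0.863 × 2.812 = 2.43 °C.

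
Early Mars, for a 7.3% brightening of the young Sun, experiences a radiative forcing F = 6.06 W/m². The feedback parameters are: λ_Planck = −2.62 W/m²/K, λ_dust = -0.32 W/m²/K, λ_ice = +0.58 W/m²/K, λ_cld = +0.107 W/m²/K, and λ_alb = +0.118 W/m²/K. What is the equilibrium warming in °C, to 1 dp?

2.8 °C

Net feedback parameter λ = (−2.62) + (-0.32) + (+0.58) + (+0.107) + (+0.118) = -2.135 W/m²/K.
ΔT = −F/λ = −6.06/(-2.135) = 2.8 °C.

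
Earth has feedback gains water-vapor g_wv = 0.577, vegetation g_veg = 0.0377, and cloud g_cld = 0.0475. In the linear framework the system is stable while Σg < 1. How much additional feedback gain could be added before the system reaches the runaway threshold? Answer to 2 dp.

0.34

Current total gain = 0.577 + 0.0377 + 0.0475 = 0.6622.
Margin to runaway = 1 − 0.6622 = 0.34.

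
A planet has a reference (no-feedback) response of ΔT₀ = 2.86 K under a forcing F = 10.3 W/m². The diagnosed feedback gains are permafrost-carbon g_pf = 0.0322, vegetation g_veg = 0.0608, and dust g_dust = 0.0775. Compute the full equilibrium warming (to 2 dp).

3.45 K

Total gain g = 0.0322 + 0.0608 + 0.0775 = 0.1705.
Amplification A = 1/(1 − 0.1705) = 1.206.
ΔT = 2.86 × 1.206 = 3.45 K.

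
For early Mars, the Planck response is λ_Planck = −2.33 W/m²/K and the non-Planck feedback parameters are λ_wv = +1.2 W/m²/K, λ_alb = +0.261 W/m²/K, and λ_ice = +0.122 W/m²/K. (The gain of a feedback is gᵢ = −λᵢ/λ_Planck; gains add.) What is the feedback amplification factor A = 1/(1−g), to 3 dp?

3.119

Convert to gains: g_wv = 1.2/2.33 = 0.515; g_alb = 0.261/2.33 = 0.112; g_ice = 0.122/2.33 = 0.05236.
Total gain g = 0.67936.
A = 1/(1 − 0.67936) = 3.119.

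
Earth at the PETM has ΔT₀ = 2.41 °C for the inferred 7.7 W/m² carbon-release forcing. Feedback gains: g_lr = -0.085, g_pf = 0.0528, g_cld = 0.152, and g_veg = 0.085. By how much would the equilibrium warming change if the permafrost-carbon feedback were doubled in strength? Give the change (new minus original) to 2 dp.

Original: g = 0.2048, ΔT = 2.41/(1−0.2048) = 3.0307 °C.
With doubled permafrost-carbon: g' = 0.2576, ΔT' = 2.41/(1−0.2576) = 3.2462 °C.
Change = 3.2462 − 3.0307 = 0.22 °C.

0.22 °C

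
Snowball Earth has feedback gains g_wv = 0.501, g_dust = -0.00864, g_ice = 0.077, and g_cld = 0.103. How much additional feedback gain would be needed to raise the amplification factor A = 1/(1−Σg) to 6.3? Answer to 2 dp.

0.17

Current total gain = 0.67236.
Target gain for A = 6.3: g* = 1 − 1/6.3 = 0.8413.
Additional gain needed = 0.8413 − 0.67236 = 0.17.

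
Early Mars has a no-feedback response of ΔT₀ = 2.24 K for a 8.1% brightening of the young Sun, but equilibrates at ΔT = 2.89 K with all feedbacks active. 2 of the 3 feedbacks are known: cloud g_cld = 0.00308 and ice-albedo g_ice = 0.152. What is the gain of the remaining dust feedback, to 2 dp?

Amplification A = ΔT/ΔT₀ = 2.89/2.24 = 1.29.
Total gain g = 1 − 1/A = 1 − 1/1.29 = 0.2248.
Known gains sum to 0.00308 + 0.152 = 0.15508.
g_dust = 0.2248 − 0.15508 = 0.07.

0.07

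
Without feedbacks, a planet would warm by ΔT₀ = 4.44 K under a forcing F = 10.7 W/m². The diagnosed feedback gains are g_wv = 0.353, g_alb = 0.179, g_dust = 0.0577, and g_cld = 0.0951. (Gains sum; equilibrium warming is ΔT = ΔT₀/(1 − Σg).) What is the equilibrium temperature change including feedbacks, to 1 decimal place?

Total gain g = 0.353 + 0.179 + 0.0577 + 0.0951 = 0.6848.
Amplification A = 1/(1 − 0.6848) = 3.173.
ΔT = 4.44 × 3.173 = 14.1 K.

14.1 K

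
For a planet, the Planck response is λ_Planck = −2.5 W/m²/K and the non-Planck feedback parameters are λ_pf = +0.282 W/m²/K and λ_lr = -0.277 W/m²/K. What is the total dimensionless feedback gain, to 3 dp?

Convert to gains: g_pf = 0.282/2.5 = 0.1128; g_lr = -0.277/2.5 = -0.1108.
Total gain g = 0.002.

0.002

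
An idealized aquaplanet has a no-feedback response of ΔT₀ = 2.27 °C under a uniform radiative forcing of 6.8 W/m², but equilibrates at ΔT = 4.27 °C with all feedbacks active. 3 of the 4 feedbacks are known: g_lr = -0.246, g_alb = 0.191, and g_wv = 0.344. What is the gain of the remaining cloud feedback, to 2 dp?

Amplification A = ΔT/ΔT₀ = 4.27/2.27 = 1.881.
Total gain g = 1 − 1/A = 1 − 1/1.881 = 0.4684.
Known gains sum to -0.246 + 0.191 + 0.344 = 0.289.
g_cld = 0.4684 − 0.289 = 0.18.

0.18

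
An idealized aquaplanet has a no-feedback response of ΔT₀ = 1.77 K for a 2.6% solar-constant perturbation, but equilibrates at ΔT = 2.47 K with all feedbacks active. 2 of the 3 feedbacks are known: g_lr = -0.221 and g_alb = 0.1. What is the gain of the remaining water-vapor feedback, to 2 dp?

0.40

Amplification A = ΔT/ΔT₀ = 2.47/1.77 = 1.395.
Total gain g = 1 − 1/A = 1 − 1/1.395 = 0.2832.
Known gains sum to -0.221 + 0.1 = -0.121.
g_wv = 0.2832 + 0.121 = 0.40.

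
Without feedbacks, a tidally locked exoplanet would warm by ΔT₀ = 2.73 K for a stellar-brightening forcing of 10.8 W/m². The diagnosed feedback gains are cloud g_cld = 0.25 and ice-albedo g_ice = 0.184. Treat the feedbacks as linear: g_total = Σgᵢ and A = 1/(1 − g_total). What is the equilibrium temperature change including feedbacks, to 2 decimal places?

4.82 K

Total gain g = 0.25 + 0.184 = 0.434.
Amplification A = 1/(1 − 0.434) = 1.767.
ΔT = 2.73 × 1.767 = 4.82 K.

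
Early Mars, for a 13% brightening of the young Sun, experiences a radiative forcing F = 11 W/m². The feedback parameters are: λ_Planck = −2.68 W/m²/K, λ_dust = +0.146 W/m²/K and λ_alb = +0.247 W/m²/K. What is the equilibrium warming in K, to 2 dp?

4.81 K

Net feedback parameter λ = (−2.68) + (+0.146) + (+0.247) = -2.287 W/m²/K.
ΔT = −F/λ = −11/(-2.287) = 4.81 K.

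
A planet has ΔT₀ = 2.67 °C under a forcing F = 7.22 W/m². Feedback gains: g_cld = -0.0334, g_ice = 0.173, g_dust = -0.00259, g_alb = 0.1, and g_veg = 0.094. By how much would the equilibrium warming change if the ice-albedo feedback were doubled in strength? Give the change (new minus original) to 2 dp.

Original: g = 0.33101, ΔT = 2.67/(1−0.33101) = 3.9911 °C.
With doubled ice-albedo: g' = 0.50401, ΔT' = 2.67/(1−0.50401) = 5.3832 °C.
Change = 5.3832 − 3.9911 = 1.39 °C.

1.39 °C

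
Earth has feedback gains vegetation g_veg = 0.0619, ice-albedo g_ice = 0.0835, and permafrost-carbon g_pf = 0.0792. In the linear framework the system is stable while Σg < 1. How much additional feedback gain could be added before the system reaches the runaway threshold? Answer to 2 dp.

Current total gain = 0.0619 + 0.0835 + 0.0792 = 0.2246.
Margin to runaway = 1 − 0.2246 = 0.78.

0.78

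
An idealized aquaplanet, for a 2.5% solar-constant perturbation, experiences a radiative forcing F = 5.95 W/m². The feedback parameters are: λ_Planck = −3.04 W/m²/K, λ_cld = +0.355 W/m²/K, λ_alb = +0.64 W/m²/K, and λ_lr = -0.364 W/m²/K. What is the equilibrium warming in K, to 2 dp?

2.47 K

Net feedback parameter λ = (−3.04) + (+0.355) + (+0.64) + (-0.364) = -2.409 W/m²/K.
ΔT = −F/λ = −5.95/(-2.409) = 2.47 K.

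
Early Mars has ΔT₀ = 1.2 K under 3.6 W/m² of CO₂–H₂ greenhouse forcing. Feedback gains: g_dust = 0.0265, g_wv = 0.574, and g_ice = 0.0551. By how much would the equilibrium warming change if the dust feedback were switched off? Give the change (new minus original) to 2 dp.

-0.25 K

Original: g = 0.6556, ΔT = 1.2/(1−0.6556) = 3.4843 K.
Without dust: g' = 0.6291, ΔT' = 1.2/(1−0.6291) = 3.2354 K.
Change = 3.2354 − 3.4843 = -0.25 K.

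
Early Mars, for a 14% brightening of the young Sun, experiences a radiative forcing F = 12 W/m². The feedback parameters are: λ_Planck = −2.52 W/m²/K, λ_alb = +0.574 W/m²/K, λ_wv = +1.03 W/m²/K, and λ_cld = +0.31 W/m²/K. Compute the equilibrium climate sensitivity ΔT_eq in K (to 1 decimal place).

Net feedback parameter λ = (−2.52) + (+0.574) + (+1.03) + (+0.31) = -0.606 W/m²/K.
ΔT = −F/λ = −12/(-0.606) = 19.8 K.

19.8 K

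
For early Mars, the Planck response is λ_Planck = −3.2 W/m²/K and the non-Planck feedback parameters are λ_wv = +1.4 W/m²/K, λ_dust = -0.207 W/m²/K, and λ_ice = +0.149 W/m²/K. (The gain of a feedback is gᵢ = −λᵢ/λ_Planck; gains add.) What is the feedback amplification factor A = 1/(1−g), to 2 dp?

1.72

Convert to gains: g_wv = 1.4/3.2 = 0.4375; g_dust = -0.207/3.2 = -0.06469; g_ice = 0.149/3.2 = 0.04656.
Total gain g = 0.41937.
A = 1/(1 − 0.41937) = 1.72.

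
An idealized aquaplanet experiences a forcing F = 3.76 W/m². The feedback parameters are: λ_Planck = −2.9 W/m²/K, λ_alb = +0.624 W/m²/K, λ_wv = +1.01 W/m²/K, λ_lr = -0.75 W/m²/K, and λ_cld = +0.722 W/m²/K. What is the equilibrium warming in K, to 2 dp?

2.91 K

Net feedback parameter λ = (−2.9) + (+0.624) + (+1.01) + (-0.75) + (+0.722) = -1.294 W/m²/K.
ΔT = −F/λ = −3.76/(-1.294) = 2.91 K.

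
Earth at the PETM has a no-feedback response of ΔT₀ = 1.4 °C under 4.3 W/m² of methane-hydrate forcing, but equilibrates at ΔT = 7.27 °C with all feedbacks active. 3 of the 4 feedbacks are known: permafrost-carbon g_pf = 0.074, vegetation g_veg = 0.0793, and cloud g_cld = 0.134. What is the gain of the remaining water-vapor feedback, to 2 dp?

Amplification A = ΔT/ΔT₀ = 7.27/1.4 = 5.193.
Total gain g = 1 − 1/A = 1 − 1/5.193 = 0.8074.
Known gains sum to 0.074 + 0.0793 + 0.134 = 0.2873.
g_wv = 0.8074 − 0.2873 = 0.52.

0.52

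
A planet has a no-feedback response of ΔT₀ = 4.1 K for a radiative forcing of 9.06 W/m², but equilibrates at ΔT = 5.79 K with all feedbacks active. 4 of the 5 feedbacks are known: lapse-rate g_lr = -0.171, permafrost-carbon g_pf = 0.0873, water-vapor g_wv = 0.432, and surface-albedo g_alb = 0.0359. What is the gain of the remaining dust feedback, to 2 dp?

Amplification A = ΔT/ΔT₀ = 5.79/4.1 = 1.412.
Total gain g = 1 − 1/A = 1 − 1/1.412 = 0.2918.
Known gains sum to -0.171 + 0.0873 + 0.432 + 0.0359 = 0.3842.
g_dust = 0.2918 − 0.3842 = -0.09.

-0.09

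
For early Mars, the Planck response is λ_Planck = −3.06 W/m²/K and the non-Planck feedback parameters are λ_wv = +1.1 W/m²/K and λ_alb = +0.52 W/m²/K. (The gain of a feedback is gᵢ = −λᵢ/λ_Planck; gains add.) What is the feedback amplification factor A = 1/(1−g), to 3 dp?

2.125

Convert to gains: g_wv = 1.1/3.06 = 0.3595; g_alb = 0.52/3.06 = 0.1699.
Total gain g = 0.5294.
A = 1/(1 − 0.5294) = 2.125.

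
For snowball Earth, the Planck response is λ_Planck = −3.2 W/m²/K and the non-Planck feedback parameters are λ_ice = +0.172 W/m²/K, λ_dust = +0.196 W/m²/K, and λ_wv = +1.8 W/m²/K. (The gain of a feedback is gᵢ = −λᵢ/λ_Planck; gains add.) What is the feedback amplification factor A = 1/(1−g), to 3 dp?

3.101

Convert to gains: g_ice = 0.172/3.2 = 0.05375; g_dust = 0.196/3.2 = 0.06125; g_wv = 1.8/3.2 = 0.5625.
Total gain g = 0.6775.
A = 1/(1 − 0.6775) = 3.101.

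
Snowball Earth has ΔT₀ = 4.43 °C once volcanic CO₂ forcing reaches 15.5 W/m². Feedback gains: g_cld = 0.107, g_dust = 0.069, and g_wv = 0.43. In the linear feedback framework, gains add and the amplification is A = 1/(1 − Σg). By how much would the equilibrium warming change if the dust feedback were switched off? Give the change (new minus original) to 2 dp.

-1.68 °C

Original: g = 0.606, ΔT = 4.43/(1−0.606) = 11.2437 °C.
Without dust: g' = 0.537, ΔT' = 4.43/(1−0.537) = 9.5680 °C.
Change = 9.5680 − 11.2437 = -1.68 °C.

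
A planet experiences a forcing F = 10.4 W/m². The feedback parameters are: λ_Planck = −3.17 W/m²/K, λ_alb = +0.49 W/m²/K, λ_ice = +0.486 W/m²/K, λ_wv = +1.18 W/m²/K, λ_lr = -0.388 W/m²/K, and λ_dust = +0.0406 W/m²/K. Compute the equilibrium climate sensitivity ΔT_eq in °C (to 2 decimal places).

Net feedback parameter λ = (−3.17) + (+0.49) + (+0.486) + (+1.18) + (-0.388) + (+0.0406) = -1.3614 W/m²/K.
ΔT = −F/λ = −10.4/(-1.3614) = 7.64 °C.

7.64 °C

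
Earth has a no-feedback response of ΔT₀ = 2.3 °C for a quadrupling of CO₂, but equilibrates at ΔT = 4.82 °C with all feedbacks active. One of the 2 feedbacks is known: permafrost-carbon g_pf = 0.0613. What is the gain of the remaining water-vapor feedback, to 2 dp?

0.46

Amplification A = ΔT/ΔT₀ = 4.82/2.3 = 2.096.
Total gain g = 1 − 1/A = 1 − 1/2.096 = 0.5229.
The known gain is 0.0613.
g_wv = 0.5229 − 0.0613 = 0.46.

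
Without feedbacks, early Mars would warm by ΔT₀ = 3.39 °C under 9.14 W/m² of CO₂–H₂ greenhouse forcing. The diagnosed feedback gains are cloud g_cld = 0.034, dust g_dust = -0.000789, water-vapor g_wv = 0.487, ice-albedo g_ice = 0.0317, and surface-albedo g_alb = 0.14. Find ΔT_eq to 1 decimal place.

Total gain g = 0.034 − 0.000789 + 0.487 + 0.0317 + 0.14 = 0.691911.
Amplification A = 1/(1 − 0.691911) = 3.246.
ΔT = 3.39 × 3.246 = 11.0 °C.

11.0 °C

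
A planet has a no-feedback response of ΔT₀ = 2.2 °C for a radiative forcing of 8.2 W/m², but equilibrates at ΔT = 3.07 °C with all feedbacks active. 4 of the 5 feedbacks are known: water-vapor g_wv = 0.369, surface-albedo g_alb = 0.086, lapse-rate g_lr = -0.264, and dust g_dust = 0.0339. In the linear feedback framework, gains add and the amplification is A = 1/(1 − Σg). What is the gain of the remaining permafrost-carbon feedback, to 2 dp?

0.06

Amplification A = ΔT/ΔT₀ = 3.07/2.2 = 1.395.
Total gain g = 1 − 1/A = 1 − 1/1.395 = 0.2832.
Known gains sum to 0.369 + 0.086 − 0.264 + 0.0339 = 0.2249.
g_pf = 0.2832 − 0.2249 = 0.06.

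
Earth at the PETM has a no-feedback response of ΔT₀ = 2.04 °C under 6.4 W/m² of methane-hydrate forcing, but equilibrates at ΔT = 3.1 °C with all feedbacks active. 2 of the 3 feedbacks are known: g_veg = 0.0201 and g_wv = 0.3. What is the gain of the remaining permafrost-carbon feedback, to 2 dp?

0.02

Amplification A = ΔT/ΔT₀ = 3.1/2.04 = 1.52.
Total gain g = 1 − 1/A = 1 − 1/1.52 = 0.3421.
Known gains sum to 0.0201 + 0.3 = 0.3201.
g_pf = 0.3421 − 0.3201 = 0.02.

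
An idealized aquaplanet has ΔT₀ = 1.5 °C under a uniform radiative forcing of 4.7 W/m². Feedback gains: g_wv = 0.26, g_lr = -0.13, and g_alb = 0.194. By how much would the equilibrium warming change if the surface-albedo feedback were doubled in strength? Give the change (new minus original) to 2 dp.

Original: g = 0.324, ΔT = 1.5/(1−0.324) = 2.2189 °C.
With doubled surface-albedo: g' = 0.518, ΔT' = 1.5/(1−0.518) = 3.1120 °C.
Change = 3.1120 − 2.2189 = 0.89 °C.

0.89 °C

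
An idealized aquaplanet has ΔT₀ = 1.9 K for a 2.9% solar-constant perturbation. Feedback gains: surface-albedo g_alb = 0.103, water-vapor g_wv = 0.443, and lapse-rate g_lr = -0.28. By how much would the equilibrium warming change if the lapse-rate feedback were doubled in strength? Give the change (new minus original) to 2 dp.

Original: g = 0.266, ΔT = 1.9/(1−0.266) = 2.5886 K.
With doubled lapse-rate: g' = -0.014, ΔT' = 1.9/(1+0.014) = 1.8738 K.
Change = 1.8738 − 2.5886 = -0.71 K.

-0.71 K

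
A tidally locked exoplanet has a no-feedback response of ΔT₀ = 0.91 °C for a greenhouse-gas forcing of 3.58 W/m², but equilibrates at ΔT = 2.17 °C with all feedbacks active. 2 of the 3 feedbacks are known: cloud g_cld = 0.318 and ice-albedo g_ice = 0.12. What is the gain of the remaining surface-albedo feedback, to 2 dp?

Amplification A = ΔT/ΔT₀ = 2.17/0.91 = 2.385.
Total gain g = 1 − 1/A = 1 − 1/2.385 = 0.5807.
Known gains sum to 0.318 + 0.12 = 0.438.
g_alb = 0.5807 − 0.438 = 0.14.

0.14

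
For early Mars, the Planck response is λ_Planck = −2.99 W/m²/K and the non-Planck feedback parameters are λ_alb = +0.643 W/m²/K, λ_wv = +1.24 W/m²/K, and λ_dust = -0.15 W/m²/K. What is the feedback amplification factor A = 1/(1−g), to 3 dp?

Convert to gains: g_alb = 0.643/2.99 = 0.2151; g_wv = 1.24/2.99 = 0.4147; g_dust = -0.15/2.99 = -0.05017.
Total gain g = 0.57963.
A = 1/(1 − 0.57963) = 2.379.

2.379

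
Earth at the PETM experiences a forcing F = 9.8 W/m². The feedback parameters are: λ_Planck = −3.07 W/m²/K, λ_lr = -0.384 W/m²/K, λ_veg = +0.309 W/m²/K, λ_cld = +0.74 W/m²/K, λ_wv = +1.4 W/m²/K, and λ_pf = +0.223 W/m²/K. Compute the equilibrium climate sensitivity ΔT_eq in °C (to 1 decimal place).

12.5 °C

Net feedback parameter λ = (−3.07) + (-0.384) + (+0.309) + (+0.74) + (+1.4) + (+0.223) = -0.782 W/m²/K.
ΔT = −F/λ = −9.8/(-0.782) = 12.5 °C.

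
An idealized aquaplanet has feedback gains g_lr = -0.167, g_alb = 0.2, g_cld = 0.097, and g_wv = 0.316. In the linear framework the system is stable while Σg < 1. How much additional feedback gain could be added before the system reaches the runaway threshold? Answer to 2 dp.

0.55

Current total gain = -0.167 + 0.2 + 0.097 + 0.316 = 0.446.
Margin to runaway = 1 − 0.446 = 0.55.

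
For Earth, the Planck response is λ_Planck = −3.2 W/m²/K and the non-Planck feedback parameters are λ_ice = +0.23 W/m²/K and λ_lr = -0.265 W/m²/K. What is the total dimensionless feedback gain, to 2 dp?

-0.01

Convert to gains: g_ice = 0.23/3.2 = 0.07187; g_lr = -0.265/3.2 = -0.08281.
Total gain g = -0.01094.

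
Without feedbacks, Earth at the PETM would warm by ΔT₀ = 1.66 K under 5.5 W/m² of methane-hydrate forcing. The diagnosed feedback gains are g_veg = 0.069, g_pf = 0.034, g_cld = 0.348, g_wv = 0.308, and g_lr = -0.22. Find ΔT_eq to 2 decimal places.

Total gain g = 0.069 + 0.034 + 0.348 + 0.308 − 0.22 = 0.539.
Amplification A = 1/(1 − 0.539) = 2.169.
ΔT = 1.66 × 2.169 = 3.60 K.

3.60 K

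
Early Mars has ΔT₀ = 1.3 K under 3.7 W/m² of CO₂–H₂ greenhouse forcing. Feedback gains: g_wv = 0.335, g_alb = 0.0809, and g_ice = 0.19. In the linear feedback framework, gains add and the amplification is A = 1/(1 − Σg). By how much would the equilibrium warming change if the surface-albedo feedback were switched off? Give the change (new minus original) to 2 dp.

-0.56 K

Original: g = 0.6059, ΔT = 1.3/(1−0.6059) = 3.2987 K.
Without surface-albedo: g' = 0.525, ΔT' = 1.3/(1−0.525) = 2.7368 K.
Change = 2.7368 − 3.2987 = -0.56 K.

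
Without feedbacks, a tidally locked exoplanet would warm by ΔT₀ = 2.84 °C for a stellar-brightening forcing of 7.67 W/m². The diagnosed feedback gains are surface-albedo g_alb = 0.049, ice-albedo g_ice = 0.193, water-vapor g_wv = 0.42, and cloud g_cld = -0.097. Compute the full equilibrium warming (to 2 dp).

Total gain g = 0.049 + 0.193 + 0.42 − 0.097 = 0.565.
Amplification A = 1/(1 − 0.565) = 2.299.
ΔT = 2.84 × 2.299 = 6.53 °C.

6.53 °C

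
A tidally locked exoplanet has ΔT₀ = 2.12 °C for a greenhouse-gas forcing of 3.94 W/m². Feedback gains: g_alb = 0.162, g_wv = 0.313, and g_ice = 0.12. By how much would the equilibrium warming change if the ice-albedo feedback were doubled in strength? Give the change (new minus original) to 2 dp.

2.20 °C

Original: g = 0.595, ΔT = 2.12/(1−0.595) = 5.2346 °C.
With doubled ice-albedo: g' = 0.715, ΔT' = 2.12/(1−0.715) = 7.4386 °C.
Change = 7.4386 − 5.2346 = 2.20 °C.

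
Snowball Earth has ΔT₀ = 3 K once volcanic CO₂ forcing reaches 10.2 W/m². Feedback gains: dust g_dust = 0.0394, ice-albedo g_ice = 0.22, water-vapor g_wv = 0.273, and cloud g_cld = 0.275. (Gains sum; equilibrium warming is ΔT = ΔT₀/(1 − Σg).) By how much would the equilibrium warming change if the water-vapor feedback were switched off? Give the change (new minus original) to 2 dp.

Original: g = 0.8074, ΔT = 3/(1−0.8074) = 15.5763 K.
Without water-vapor: g' = 0.5344, ΔT' = 3/(1−0.5344) = 6.4433 K.
Change = 6.4433 − 15.5763 = -9.13 K.

-9.13 K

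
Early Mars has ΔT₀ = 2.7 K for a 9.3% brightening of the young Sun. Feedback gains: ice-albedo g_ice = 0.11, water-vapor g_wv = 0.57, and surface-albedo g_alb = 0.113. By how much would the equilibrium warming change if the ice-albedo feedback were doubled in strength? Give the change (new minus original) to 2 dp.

Original: g = 0.793, ΔT = 2.7/(1−0.793) = 13.0435 K.
With doubled ice-albedo: g' = 0.903, ΔT' = 2.7/(1−0.903) = 27.8351 K.
Change = 27.8351 − 13.0435 = 14.79 K.

14.79 K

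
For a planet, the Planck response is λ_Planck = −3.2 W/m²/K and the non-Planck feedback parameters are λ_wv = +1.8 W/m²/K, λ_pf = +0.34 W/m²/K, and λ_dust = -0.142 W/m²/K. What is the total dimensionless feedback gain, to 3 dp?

0.624

Convert to gains: g_wv = 1.8/3.2 = 0.5625; g_pf = 0.34/3.2 = 0.1062; g_dust = -0.142/3.2 = -0.04437.
Total gain g = 0.62433.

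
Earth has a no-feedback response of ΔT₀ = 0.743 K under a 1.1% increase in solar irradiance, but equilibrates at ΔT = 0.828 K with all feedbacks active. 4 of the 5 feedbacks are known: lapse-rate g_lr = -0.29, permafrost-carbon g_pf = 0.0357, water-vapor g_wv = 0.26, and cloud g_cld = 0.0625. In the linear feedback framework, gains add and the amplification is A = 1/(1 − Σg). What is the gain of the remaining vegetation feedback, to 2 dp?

Amplification A = ΔT/ΔT₀ = 0.828/0.743 = 1.114.
Total gain g = 1 − 1/A = 1 − 1/1.114 = 0.1023.
Known gains sum to -0.29 + 0.0357 + 0.26 + 0.0625 = 0.0682.
g_veg = 0.1023 − 0.0682 = 0.03.

0.03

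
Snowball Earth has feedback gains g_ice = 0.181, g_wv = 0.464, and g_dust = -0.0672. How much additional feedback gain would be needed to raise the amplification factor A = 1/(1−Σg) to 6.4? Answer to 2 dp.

Current total gain = 0.5778.
Target gain for A = 6.4: g* = 1 − 1/6.4 = 0.8438.
Additional gain needed = 0.8438 − 0.5778 = 0.27.

0.27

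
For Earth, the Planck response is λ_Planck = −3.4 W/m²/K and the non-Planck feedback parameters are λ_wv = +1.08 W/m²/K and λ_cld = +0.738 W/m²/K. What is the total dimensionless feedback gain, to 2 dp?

Convert to gains: g_wv = 1.08/3.4 = 0.3176; g_cld = 0.738/3.4 = 0.2171.
Total gain g = 0.5347.

0.53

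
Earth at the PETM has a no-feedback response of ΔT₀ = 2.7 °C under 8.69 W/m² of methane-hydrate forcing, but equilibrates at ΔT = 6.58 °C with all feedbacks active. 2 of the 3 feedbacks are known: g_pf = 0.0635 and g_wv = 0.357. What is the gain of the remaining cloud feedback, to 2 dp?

Amplification A = ΔT/ΔT₀ = 6.58/2.7 = 2.437.
Total gain g = 1 − 1/A = 1 − 1/2.437 = 0.5897.
Known gains sum to 0.0635 + 0.357 = 0.4205.
g_cld = 0.5897 − 0.4205 = 0.17.

0.17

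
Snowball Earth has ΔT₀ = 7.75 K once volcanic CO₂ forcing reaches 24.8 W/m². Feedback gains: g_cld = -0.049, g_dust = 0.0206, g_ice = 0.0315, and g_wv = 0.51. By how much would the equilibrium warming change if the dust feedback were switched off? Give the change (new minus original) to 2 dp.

Original: g = 0.5131, ΔT = 7.75/(1−0.5131) = 15.9170 K.
Without dust: g' = 0.4925, ΔT' = 7.75/(1−0.4925) = 15.2709 K.
Change = 15.2709 − 15.9170 = -0.65 K.

-0.65 K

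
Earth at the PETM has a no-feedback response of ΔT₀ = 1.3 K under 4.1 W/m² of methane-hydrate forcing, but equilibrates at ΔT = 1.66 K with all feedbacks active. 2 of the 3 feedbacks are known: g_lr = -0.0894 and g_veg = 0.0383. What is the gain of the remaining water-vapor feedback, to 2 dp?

Amplification A = ΔT/ΔT₀ = 1.66/1.3 = 1.277.
Total gain g = 1 − 1/A = 1 − 1/1.277 = 0.2169.
Known gains sum to -0.0894 + 0.0383 = -0.0511.
g_wv = 0.2169 + 0.0511 = 0.27.

0.27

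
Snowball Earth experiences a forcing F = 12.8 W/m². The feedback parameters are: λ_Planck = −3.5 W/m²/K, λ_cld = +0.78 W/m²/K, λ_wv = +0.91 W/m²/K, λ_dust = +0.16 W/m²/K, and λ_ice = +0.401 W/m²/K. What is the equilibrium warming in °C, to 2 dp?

10.25 °C

Net feedback parameter λ = (−3.5) + (+0.78) + (+0.91) + (+0.16) + (+0.401) = -1.249 W/m²/K.
ΔT = −F/λ = −12.8/(-1.249) = 10.25 °C.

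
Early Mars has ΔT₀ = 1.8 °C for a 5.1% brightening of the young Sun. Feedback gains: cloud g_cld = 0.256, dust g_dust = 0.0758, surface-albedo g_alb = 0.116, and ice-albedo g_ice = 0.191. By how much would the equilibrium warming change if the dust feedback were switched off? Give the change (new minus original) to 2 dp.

-0.86 °C

Original: g = 0.6388, ΔT = 1.8/(1−0.6388) = 4.9834 °C.
Without dust: g' = 0.563, ΔT' = 1.8/(1−0.563) = 4.1190 °C.
Change = 4.1190 − 4.9834 = -0.86 °C.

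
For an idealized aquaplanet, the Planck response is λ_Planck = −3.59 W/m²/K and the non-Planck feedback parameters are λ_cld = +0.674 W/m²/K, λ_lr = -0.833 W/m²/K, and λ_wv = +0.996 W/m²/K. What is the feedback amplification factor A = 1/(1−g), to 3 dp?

1.304

Convert to gains: g_cld = 0.674/3.59 = 0.1877; g_lr = -0.833/3.59 = -0.232; g_wv = 0.996/3.59 = 0.2774.
Total gain g = 0.2331.
A = 1/(1 − 0.2331) = 1.304.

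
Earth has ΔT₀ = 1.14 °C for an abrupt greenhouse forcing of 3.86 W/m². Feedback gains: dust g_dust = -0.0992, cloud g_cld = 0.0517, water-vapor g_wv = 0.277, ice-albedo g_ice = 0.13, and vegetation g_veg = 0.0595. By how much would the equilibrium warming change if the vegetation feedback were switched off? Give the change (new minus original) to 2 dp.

Original: g = 0.419, ΔT = 1.14/(1−0.419) = 1.9621 °C.
Without vegetation: g' = 0.3595, ΔT' = 1.14/(1−0.3595) = 1.7799 °C.
Change = 1.7799 − 1.9621 = -0.18 °C.

-0.18 °C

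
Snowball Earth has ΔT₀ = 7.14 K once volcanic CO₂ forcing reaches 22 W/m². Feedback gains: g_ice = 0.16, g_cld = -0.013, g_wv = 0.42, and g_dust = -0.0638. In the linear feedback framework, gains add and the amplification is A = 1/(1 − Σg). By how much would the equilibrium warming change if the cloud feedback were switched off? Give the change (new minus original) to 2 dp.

0.39 K

Original: g = 0.5032, ΔT = 7.14/(1−0.5032) = 14.3720 K.
Without cloud: g' = 0.5162, ΔT' = 7.14/(1−0.5162) = 14.7582 K.
Change = 14.7582 − 14.3720 = 0.39 K.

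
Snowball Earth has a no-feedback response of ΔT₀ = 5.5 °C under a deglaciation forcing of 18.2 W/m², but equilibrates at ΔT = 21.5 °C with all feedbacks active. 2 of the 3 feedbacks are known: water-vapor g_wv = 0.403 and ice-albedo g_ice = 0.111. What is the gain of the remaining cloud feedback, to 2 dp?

0.23

Amplification A = ΔT/ΔT₀ = 21.5/5.5 = 3.909.
Total gain g = 1 − 1/A = 1 − 1/3.909 = 0.7442.
Known gains sum to 0.403 + 0.111 = 0.514.
g_cld = 0.7442 − 0.514 = 0.23.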